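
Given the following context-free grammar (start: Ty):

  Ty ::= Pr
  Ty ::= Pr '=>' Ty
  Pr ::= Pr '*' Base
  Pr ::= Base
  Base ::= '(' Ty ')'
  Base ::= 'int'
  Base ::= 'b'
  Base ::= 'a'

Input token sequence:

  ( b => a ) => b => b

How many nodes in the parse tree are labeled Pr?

5

[Ty [Pr [Base ( [Ty [Pr [Base b]] => [Ty [Pr [Base a]]]] )]] => [Ty [Pr [Base b]] => [Ty [Pr [Base b]]]]]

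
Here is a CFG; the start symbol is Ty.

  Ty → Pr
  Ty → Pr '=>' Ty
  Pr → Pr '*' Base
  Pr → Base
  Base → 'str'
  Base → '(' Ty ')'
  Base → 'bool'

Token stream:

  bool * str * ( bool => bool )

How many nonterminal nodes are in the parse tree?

[Ty [Pr [Pr [Pr [Base bool]] * [Base str]] * [Base ( [Ty [Pr [Base bool]] => [Ty [Pr [Base bool]]]] )]]]

13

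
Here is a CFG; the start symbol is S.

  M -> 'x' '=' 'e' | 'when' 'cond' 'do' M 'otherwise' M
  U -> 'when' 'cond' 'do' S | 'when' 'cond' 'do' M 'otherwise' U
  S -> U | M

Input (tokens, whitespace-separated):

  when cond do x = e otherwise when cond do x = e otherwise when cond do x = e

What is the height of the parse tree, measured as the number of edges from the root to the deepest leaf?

6

[S [U when cond do [M x = e] otherwise [U when cond do [M x = e] otherwise [U when cond do [S [M x = e]]]]]]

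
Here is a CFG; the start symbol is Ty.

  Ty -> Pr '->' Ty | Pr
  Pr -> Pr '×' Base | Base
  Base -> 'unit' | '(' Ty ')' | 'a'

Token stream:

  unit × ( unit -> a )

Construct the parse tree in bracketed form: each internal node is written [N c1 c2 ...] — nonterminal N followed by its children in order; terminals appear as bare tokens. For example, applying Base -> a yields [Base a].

Ty
Pr
Pr × Base
Base × Base
unit × Base
unit × ( Ty )
unit × ( Pr -> Ty )
unit × ( Base -> Ty )
unit × ( unit -> Ty )
unit × ( unit -> Pr )
unit × ( unit -> Base )
unit × ( unit -> a )

[Ty [Pr [Pr [Base unit]] × [Base ( [Ty [Pr [Base unit]] -> [Ty [Pr [Base a]]]] )]]]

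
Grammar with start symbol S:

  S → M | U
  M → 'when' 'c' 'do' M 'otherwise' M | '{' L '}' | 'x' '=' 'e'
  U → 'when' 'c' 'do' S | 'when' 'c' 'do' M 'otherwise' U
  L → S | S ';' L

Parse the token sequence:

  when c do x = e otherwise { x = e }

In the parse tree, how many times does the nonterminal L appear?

1

[S [M when c do [M x = e] otherwise [M { [L [S [M x = e]]] }]]]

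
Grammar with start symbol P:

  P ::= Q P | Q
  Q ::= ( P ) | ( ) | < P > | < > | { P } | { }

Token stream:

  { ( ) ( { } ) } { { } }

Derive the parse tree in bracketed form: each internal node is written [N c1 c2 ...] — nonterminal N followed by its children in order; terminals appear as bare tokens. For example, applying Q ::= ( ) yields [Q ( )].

[P [Q { [P [Q ( )] [P [Q ( [P [Q { }]] )]]] }] [P [Q { [P [Q { }]] }]]]

P
Q P
{ P } P
{ Q P } P
{ ( ) P } P
{ ( ) Q } P
{ ( ) ( P ) } P
{ ( ) ( Q ) } P
{ ( ) ( { } ) } P
{ ( ) ( { } ) } Q
{ ( ) ( { } ) } { P }
{ ( ) ( { } ) } { Q }
{ ( ) ( { } ) } { { } }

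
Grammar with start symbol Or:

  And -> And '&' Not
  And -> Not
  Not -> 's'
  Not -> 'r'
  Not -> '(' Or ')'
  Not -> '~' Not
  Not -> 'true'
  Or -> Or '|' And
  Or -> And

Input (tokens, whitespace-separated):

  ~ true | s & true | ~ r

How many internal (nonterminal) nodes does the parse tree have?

[Or [Or [Or [And [Not ~ [Not true]]]] | [And [And [Not s]] & [Not true]]] | [And [Not ~ [Not r]]]]

13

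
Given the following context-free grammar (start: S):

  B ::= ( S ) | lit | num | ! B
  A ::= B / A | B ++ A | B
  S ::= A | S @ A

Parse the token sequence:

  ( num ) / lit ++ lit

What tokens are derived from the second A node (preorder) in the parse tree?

num

[S [A [B ( [S [A [B num]]] )] / [A [B lit] ++ [A [B lit]]]]]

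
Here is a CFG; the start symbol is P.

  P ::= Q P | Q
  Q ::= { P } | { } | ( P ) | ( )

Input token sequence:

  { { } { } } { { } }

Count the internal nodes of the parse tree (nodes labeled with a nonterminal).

[P [Q { [P [Q { }] [P [Q { }]]] }] [P [Q { [P [Q { }]] }]]]

10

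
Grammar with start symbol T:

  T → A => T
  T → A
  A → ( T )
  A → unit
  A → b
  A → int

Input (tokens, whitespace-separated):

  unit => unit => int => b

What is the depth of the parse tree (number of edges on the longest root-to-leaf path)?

[T [A unit] => [T [A unit] => [T [A int] => [T [A b]]]]]

5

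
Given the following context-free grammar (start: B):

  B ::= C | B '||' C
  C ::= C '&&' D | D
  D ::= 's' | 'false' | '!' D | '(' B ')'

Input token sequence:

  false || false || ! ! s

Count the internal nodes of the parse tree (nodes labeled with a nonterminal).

[B [B [B [C [D false]]] || [C [D false]]] || [C [D ! [D ! [D s]]]]]

11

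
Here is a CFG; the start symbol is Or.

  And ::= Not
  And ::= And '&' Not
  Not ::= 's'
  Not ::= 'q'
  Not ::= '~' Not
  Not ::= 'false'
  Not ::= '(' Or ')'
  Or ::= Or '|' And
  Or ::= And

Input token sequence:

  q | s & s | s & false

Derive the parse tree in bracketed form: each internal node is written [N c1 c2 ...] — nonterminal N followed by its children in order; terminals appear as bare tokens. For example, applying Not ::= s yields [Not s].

[Or [Or [Or [And [Not q]]] | [And [And [Not s]] & [Not s]]] | [And [And [Not s]] & [Not false]]]

Or
Or | And
Or | And | And
And | And | And
Not | And | And
q | And | And
q | And & Not | And
q | Not & Not | And
q | s & Not | And
q | s & s | And
q | s & s | And & Not
q | s & s | Not & Not
q | s & s | s & Not
q | s & s | s & false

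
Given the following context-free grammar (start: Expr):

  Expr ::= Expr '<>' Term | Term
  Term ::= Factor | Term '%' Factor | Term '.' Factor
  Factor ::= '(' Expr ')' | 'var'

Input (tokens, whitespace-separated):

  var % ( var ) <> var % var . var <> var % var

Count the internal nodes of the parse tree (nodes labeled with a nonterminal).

20

[Expr [Expr [Expr [Term [Term [Factor var]] % [Factor ( [Expr [Term [Factor var]]] )]]] <> [Term [Term [Term [Factor var]] % [Factor var]] . [Factor var]]] <> [Term [Term [Factor var]] % [Factor var]]]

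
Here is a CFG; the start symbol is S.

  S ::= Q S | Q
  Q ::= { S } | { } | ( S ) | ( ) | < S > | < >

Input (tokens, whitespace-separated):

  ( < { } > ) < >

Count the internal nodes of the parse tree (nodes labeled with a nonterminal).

8

[S [Q ( [S [Q < [S [Q { }]] >]] )] [S [Q < >]]]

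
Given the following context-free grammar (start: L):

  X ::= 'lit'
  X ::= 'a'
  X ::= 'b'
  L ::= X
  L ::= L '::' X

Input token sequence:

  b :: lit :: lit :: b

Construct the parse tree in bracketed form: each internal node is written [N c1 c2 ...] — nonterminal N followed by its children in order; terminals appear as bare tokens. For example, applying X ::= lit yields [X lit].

L
L :: X
L :: X :: X
L :: X :: X :: X
X :: X :: X :: X
b :: X :: X :: X
b :: lit :: X :: X
b :: lit :: lit :: X
b :: lit :: lit :: b

[L [L [L [L [X b]] :: [X lit]] :: [X lit]] :: [X b]]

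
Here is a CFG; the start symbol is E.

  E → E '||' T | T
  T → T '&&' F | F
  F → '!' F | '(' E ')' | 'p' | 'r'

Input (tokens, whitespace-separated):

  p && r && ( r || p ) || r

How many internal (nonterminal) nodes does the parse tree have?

16

[E [E [T [T [T [F p]] && [F r]] && [F ( [E [E [T [F r]]] || [T [F p]]] )]]] || [T [F r]]]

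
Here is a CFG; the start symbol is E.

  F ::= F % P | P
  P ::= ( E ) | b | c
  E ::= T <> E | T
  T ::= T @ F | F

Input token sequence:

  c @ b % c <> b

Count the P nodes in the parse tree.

4

[E [T [T [F [P c]]] @ [F [F [P b]] % [P c]]] <> [E [T [F [P b]]]]]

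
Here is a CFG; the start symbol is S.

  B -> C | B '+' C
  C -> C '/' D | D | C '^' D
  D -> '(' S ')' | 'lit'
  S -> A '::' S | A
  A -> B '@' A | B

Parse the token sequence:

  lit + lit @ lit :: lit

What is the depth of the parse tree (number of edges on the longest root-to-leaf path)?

6

[S [A [B [B [C [D lit]]] + [C [D lit]]] @ [A [B [C [D lit]]]]] :: [S [A [B [C [D lit]]]]]]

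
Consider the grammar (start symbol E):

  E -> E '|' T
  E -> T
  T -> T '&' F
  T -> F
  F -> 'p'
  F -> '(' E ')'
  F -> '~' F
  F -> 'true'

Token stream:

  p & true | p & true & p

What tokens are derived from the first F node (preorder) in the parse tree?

[E [E [T [T [F p]] & [F true]]] | [T [T [T [F p]] & [F true]] & [F p]]]

p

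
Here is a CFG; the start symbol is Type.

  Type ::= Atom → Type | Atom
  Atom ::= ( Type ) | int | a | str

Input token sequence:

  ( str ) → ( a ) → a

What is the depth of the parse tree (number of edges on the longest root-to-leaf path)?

[Type [Atom ( [Type [Atom str]] )] → [Type [Atom ( [Type [Atom a]] )] → [Type [Atom a]]]]

5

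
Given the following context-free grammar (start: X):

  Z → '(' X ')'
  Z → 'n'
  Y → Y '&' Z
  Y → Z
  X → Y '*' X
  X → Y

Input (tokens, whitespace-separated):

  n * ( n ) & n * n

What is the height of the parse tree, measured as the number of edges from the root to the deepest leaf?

[X [Y [Z n]] * [X [Y [Y [Z ( [X [Y [Z n]]] )]] & [Z n]] * [X [Y [Z n]]]]]

8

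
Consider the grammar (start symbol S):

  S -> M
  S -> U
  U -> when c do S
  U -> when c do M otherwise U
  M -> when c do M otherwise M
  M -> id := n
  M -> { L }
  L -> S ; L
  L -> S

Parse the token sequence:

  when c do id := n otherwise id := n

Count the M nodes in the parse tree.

[S [M when c do [M id := n] otherwise [M id := n]]]

3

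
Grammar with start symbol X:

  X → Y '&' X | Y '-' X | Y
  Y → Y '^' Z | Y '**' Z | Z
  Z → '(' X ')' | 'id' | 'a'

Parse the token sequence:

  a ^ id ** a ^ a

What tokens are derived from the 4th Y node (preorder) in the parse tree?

[X [Y [Y [Y [Y [Z a]] ^ [Z id]] ** [Z a]] ^ [Z a]]]

a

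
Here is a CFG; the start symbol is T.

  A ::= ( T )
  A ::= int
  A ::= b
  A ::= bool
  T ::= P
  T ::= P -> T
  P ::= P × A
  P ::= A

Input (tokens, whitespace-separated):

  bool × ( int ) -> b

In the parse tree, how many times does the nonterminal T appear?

3

[T [P [P [A bool]] × [A ( [T [P [A int]]] )]] -> [T [P [A b]]]]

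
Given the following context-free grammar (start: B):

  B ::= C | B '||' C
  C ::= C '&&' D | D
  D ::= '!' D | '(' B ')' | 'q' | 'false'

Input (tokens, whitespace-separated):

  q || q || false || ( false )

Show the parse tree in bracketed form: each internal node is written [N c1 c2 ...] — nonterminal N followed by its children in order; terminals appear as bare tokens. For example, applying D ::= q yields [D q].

B
B || C
B || C || C
B || C || C || C
C || C || C || C
D || C || C || C
q || C || C || C
q || D || C || C
q || q || C || C
q || q || D || C
q || q || false || C
q || q || false || D
q || q || false || ( B )
q || q || false || ( C )
q || q || false || ( D )
q || q || false || ( false )

[B [B [B [B [C [D q]]] || [C [D q]]] || [C [D false]]] || [C [D ( [B [C [D false]]] )]]]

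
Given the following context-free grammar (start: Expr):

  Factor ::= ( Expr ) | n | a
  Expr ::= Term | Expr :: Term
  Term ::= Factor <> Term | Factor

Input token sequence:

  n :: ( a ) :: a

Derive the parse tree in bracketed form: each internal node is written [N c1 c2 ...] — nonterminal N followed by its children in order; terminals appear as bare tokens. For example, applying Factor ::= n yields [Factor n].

[Expr [Expr [Expr [Term [Factor n]]] :: [Term [Factor ( [Expr [Term [Factor a]]] )]]] :: [Term [Factor a]]]

Expr
Expr :: Term
Expr :: Term :: Term
Term :: Term :: Term
Factor :: Term :: Term
n :: Term :: Term
n :: Factor :: Term
n :: ( Expr ) :: Term
n :: ( Term ) :: Term
n :: ( Factor ) :: Term
n :: ( a ) :: Term
n :: ( a ) :: Factor
n :: ( a ) :: a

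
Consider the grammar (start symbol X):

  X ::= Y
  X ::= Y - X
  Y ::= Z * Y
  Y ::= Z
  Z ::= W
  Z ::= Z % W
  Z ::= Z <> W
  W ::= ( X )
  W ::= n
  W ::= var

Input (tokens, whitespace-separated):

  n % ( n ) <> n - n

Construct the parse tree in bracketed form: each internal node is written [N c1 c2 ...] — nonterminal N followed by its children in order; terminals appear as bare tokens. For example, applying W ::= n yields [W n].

X
Y - X
Z - X
Z <> W - X
Z % W <> W - X
W % W <> W - X
n % W <> W - X
n % ( X ) <> W - X
n % ( Y ) <> W - X
n % ( Z ) <> W - X
n % ( W ) <> W - X
n % ( n ) <> W - X
n % ( n ) <> n - X
n % ( n ) <> n - Y
n % ( n ) <> n - Z
n % ( n ) <> n - W
n % ( n ) <> n - n

[X [Y [Z [Z [Z [W n]] % [W ( [X [Y [Z [W n]]]] )]] <> [W n]]] - [X [Y [Z [W n]]]]]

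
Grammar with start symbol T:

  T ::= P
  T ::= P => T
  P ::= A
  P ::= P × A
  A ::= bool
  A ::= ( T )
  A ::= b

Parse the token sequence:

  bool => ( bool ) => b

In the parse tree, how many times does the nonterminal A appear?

[T [P [A bool]] => [T [P [A ( [T [P [A bool]]] )]] => [T [P [A b]]]]]

4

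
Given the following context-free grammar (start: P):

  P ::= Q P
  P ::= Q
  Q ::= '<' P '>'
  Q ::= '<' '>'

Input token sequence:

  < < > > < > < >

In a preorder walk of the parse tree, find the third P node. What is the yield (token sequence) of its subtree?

[P [Q < [P [Q < >]] >] [P [Q < >] [P [Q < >]]]]

< > < >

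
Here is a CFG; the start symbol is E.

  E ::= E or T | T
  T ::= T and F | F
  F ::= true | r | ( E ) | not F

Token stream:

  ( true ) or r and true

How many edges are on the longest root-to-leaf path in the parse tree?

[E [E [T [F ( [E [T [F true]]] )]]] or [T [T [F r]] and [F true]]]

7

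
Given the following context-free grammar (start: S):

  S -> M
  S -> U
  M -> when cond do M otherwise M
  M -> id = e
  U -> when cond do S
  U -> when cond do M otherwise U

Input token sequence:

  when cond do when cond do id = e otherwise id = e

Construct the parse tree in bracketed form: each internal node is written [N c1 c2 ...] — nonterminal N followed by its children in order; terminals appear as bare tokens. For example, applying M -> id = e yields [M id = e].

[S [U when cond do [S [M when cond do [M id = e] otherwise [M id = e]]]]]

S
U
when cond do S
when cond do M
when cond do when cond do M otherwise M
when cond do when cond do id = e otherwise M
when cond do when cond do id = e otherwise id = e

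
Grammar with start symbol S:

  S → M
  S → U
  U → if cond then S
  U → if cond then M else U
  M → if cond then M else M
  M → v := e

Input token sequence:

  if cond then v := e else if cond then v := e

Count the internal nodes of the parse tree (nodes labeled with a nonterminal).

[S [U if cond then [M v := e] else [U if cond then [S [M v := e]]]]]

6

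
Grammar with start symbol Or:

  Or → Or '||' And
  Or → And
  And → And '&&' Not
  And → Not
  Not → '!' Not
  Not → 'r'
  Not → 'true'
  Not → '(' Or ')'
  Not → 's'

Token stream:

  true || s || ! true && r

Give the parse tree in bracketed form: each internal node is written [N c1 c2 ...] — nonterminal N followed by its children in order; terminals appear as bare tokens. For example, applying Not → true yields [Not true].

Or
Or || And
Or || And || And
And || And || And
Not || And || And
true || And || And
true || Not || And
true || s || And
true || s || And && Not
true || s || Not && Not
true || s || ! Not && Not
true || s || ! true && Not
true || s || ! true && r

[Or [Or [Or [And [Not true]]] || [And [Not s]]] || [And [And [Not ! [Not true]]] && [Not r]]]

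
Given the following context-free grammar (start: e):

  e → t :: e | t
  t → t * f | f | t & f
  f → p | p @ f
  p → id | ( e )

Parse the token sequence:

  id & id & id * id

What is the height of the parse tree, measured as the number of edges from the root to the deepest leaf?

7

[e [t [t [t [t [f [p id]]] & [f [p id]]] & [f [p id]]] * [f [p id]]]]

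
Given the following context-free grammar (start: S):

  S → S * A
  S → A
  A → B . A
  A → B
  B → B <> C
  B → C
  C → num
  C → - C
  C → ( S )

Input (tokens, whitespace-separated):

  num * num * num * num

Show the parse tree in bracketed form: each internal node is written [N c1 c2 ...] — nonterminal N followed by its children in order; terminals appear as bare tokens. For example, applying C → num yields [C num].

S
S * A
S * A * A
S * A * A * A
A * A * A * A
B * A * A * A
C * A * A * A
num * A * A * A
num * B * A * A
num * C * A * A
num * num * A * A
num * num * B * A
num * num * C * A
num * num * num * A
num * num * num * B
num * num * num * C
num * num * num * num

[S [S [S [S [A [B [C num]]]] * [A [B [C num]]]] * [A [B [C num]]]] * [A [B [C num]]]]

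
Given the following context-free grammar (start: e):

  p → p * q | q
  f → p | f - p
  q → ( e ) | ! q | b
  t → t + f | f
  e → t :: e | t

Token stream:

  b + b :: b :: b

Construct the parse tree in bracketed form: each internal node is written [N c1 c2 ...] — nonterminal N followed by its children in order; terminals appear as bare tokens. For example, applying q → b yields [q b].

[e [t [t [f [p [q b]]]] + [f [p [q b]]]] :: [e [t [f [p [q b]]]] :: [e [t [f [p [q b]]]]]]]

e
t :: e
t + f :: e
f + f :: e
p + f :: e
q + f :: e
b + f :: e
b + p :: e
b + q :: e
b + b :: e
b + b :: t :: e
b + b :: f :: e
b + b :: p :: e
b + b :: q :: e
b + b :: b :: e
b + b :: b :: t
b + b :: b :: f
b + b :: b :: p
b + b :: b :: q
b + b :: b :: b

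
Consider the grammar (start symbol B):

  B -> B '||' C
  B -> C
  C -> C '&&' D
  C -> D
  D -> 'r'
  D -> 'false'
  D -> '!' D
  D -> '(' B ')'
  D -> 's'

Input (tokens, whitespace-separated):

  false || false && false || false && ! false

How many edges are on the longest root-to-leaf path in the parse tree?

[B [B [B [C [D false]]] || [C [C [D false]] && [D false]]] || [C [C [D false]] && [D ! [D false]]]]

5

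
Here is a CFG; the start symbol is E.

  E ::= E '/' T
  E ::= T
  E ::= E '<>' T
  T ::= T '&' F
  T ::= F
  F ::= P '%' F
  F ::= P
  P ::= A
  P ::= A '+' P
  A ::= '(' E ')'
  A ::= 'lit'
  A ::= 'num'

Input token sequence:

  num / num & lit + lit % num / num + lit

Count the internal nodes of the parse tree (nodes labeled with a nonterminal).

26

[E [E [E [T [F [P [A num]]]]] / [T [T [F [P [A num]]]] & [F [P [A lit] + [P [A lit]]] % [F [P [A num]]]]]] / [T [F [P [A num] + [P [A lit]]]]]]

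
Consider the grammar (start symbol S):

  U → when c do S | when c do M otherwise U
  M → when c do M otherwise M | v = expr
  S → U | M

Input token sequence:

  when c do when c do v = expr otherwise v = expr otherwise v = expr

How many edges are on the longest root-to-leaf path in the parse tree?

[S [M when c do [M when c do [M v = expr] otherwise [M v = expr]] otherwise [M v = expr]]]

4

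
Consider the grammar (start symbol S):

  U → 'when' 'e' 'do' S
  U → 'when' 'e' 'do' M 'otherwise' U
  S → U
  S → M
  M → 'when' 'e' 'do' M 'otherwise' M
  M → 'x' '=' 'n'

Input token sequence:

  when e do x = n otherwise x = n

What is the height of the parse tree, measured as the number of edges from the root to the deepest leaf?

3

[S [M when e do [M x = n] otherwise [M x = n]]]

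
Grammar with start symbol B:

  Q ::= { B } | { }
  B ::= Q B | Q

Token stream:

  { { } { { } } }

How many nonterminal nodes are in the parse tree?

8

[B [Q { [B [Q { }] [B [Q { [B [Q { }]] }]]] }]]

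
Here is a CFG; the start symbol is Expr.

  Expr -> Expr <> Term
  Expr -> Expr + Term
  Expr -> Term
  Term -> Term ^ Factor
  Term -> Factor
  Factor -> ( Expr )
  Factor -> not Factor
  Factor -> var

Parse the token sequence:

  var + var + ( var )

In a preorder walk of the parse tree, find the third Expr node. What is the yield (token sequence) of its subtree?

var

[Expr [Expr [Expr [Term [Factor var]]] + [Term [Factor var]]] + [Term [Factor ( [Expr [Term [Factor var]]] )]]]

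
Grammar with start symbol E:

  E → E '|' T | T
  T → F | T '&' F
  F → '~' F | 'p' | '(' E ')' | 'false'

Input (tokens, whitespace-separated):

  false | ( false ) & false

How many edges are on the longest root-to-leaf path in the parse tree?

7

[E [E [T [F false]]] | [T [T [F ( [E [T [F false]]] )]] & [F false]]]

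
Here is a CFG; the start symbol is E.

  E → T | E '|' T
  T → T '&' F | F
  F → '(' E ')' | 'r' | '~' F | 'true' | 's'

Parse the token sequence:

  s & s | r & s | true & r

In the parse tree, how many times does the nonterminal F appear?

6

[E [E [E [T [T [F s]] & [F s]]] | [T [T [F r]] & [F s]]] | [T [T [F true]] & [F r]]]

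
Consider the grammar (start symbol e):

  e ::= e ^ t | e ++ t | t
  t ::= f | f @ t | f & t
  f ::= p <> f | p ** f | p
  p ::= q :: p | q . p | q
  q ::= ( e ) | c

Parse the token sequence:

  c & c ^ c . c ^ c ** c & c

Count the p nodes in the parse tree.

7

[e [e [e [t [f [p [q c]]] & [t [f [p [q c]]]]]] ^ [t [f [p [q c] . [p [q c]]]]]] ^ [t [f [p [q c]] ** [f [p [q c]]]] & [t [f [p [q c]]]]]]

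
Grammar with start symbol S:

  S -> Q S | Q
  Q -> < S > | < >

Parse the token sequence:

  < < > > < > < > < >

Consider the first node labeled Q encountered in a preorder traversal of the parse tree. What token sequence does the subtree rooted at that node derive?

< < > >

[S [Q < [S [Q < >]] >] [S [Q < >] [S [Q < >] [S [Q < >]]]]]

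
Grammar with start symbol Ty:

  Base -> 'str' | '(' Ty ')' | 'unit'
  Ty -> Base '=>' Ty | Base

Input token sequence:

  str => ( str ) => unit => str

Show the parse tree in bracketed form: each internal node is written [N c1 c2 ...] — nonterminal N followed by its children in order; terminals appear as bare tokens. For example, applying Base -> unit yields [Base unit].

Ty
Base => Ty
str => Ty
str => Base => Ty
str => ( Ty ) => Ty
str => ( Base ) => Ty
str => ( str ) => Ty
str => ( str ) => Base => Ty
str => ( str ) => unit => Ty
str => ( str ) => unit => Base
str => ( str ) => unit => str

[Ty [Base str] => [Ty [Base ( [Ty [Base str]] )] => [Ty [Base unit] => [Ty [Base str]]]]]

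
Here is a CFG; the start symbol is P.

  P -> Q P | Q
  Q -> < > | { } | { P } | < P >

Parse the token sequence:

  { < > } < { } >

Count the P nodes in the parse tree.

4

[P [Q { [P [Q < >]] }] [P [Q < [P [Q { }]] >]]]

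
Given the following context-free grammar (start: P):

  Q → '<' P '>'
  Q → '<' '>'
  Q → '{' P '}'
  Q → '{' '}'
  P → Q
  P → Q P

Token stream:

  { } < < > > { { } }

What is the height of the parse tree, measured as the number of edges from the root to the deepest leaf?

[P [Q { }] [P [Q < [P [Q < >]] >] [P [Q { [P [Q { }]] }]]]]

6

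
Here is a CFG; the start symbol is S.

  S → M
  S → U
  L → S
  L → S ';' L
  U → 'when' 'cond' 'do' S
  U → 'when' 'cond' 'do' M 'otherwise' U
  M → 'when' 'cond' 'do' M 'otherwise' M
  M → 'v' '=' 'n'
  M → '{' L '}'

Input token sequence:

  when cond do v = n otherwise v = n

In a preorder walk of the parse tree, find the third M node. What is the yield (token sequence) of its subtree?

v = n

[S [M when cond do [M v = n] otherwise [M v = n]]]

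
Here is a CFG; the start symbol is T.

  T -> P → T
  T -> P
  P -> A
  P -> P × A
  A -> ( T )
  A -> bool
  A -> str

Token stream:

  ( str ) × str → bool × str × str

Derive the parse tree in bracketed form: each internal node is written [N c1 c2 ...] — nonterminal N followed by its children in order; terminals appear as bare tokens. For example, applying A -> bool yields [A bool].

[T [P [P [A ( [T [P [A str]]] )]] × [A str]] → [T [P [P [P [A bool]] × [A str]] × [A str]]]]

T
P → T
P × A → T
A × A → T
( T ) × A → T
( P ) × A → T
( A ) × A → T
( str ) × A → T
( str ) × str → T
( str ) × str → P
( str ) × str → P × A
( str ) × str → P × A × A
( str ) × str → A × A × A
( str ) × str → bool × A × A
( str ) × str → bool × str × A
( str ) × str → bool × str × str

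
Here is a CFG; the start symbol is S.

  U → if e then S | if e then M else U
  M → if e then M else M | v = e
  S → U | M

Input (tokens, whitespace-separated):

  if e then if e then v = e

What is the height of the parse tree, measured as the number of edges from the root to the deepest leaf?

[S [U if e then [S [U if e then [S [M v = e]]]]]]

6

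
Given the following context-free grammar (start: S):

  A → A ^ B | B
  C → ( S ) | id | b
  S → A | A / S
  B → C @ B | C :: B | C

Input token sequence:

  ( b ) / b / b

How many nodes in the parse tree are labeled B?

[S [A [B [C ( [S [A [B [C b]]]] )]]] / [S [A [B [C b]]] / [S [A [B [C b]]]]]]

4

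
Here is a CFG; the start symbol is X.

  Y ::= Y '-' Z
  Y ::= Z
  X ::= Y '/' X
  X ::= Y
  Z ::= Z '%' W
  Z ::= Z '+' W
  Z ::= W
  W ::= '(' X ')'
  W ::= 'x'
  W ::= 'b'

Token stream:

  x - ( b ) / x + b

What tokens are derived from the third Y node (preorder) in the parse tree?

b

[X [Y [Y [Z [W x]]] - [Z [W ( [X [Y [Z [W b]]]] )]]] / [X [Y [Z [Z [W x]] + [W b]]]]]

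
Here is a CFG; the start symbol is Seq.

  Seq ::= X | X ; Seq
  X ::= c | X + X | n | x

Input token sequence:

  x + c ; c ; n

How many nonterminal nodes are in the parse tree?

[Seq [X [X x] + [X c]] ; [Seq [X c] ; [Seq [X n]]]]

8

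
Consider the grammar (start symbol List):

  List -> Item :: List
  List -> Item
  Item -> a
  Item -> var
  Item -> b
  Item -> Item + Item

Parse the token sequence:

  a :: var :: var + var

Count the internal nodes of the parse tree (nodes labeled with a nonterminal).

8

[List [Item a] :: [List [Item var] :: [List [Item [Item var] + [Item var]]]]]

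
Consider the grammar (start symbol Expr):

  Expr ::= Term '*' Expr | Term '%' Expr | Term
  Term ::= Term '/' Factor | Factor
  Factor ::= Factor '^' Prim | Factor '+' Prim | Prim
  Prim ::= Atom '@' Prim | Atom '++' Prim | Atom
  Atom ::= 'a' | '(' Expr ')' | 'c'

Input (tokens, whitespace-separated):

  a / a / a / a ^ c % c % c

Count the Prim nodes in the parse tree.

[Expr [Term [Term [Term [Term [Factor [Prim [Atom a]]]] / [Factor [Prim [Atom a]]]] / [Factor [Prim [Atom a]]]] / [Factor [Factor [Prim [Atom a]]] ^ [Prim [Atom c]]]] % [Expr [Term [Factor [Prim [Atom c]]]] % [Expr [Term [Factor [Prim [Atom c]]]]]]]

7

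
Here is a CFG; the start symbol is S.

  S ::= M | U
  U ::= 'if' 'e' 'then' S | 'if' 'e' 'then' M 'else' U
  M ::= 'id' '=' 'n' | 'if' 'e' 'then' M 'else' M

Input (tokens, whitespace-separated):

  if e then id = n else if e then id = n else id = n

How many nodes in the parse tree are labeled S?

[S [M if e then [M id = n] else [M if e then [M id = n] else [M id = n]]]]

1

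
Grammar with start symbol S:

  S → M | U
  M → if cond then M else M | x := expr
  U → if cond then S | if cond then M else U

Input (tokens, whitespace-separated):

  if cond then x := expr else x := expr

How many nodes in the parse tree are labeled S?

1

[S [M if cond then [M x := expr] else [M x := expr]]]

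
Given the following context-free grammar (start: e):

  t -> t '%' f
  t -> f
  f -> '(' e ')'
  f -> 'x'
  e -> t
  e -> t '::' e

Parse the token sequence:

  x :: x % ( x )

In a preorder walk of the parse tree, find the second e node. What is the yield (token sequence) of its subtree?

x % ( x )

[e [t [f x]] :: [e [t [t [f x]] % [f ( [e [t [f x]]] )]]]]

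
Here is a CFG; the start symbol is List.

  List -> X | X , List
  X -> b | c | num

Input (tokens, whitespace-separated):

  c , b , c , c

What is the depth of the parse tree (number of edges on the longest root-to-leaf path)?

5

[List [X c] , [List [X b] , [List [X c] , [List [X c]]]]]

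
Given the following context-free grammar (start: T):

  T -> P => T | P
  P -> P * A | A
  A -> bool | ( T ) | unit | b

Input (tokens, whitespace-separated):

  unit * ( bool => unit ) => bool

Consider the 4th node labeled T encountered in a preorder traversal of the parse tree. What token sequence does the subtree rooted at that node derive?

bool

[T [P [P [A unit]] * [A ( [T [P [A bool]] => [T [P [A unit]]]] )]] => [T [P [A bool]]]]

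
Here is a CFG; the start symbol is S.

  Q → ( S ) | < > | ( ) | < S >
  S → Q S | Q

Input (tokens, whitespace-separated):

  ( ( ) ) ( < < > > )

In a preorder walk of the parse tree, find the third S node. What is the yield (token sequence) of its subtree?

[S [Q ( [S [Q ( )]] )] [S [Q ( [S [Q < [S [Q < >]] >]] )]]]

( < < > > )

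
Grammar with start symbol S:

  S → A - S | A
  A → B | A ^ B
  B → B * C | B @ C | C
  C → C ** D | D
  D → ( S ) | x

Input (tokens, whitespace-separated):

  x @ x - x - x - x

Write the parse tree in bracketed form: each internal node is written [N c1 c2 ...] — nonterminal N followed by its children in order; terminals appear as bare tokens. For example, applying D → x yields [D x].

S
A - S
B - S
B @ C - S
C @ C - S
D @ C - S
x @ C - S
x @ D - S
x @ x - S
x @ x - A - S
x @ x - B - S
x @ x - C - S
x @ x - D - S
x @ x - x - S
x @ x - x - A - S
x @ x - x - B - S
x @ x - x - C - S
x @ x - x - D - S
x @ x - x - x - S
x @ x - x - x - A
x @ x - x - x - B
x @ x - x - x - C
x @ x - x - x - D
x @ x - x - x - x

[S [A [B [B [C [D x]]] @ [C [D x]]]] - [S [A [B [C [D x]]]] - [S [A [B [C [D x]]]] - [S [A [B [C [D x]]]]]]]]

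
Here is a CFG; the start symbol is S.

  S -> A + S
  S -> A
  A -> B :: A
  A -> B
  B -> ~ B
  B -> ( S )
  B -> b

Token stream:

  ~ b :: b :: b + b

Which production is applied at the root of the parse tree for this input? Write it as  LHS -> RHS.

S -> A + S

[S [A [B ~ [B b]] :: [A [B b] :: [A [B b]]]] + [S [A [B b]]]]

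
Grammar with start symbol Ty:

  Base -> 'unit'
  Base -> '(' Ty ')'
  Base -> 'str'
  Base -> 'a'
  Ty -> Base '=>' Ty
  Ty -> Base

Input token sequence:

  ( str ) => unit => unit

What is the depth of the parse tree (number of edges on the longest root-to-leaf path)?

[Ty [Base ( [Ty [Base str]] )] => [Ty [Base unit] => [Ty [Base unit]]]]

4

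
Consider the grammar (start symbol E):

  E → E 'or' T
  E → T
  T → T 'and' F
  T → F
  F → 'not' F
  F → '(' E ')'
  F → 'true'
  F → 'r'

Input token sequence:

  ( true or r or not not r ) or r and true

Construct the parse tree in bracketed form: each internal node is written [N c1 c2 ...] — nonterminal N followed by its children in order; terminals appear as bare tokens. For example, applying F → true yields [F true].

[E [E [T [F ( [E [E [E [T [F true]]] or [T [F r]]] or [T [F not [F not [F r]]]]] )]]] or [T [T [F r]] and [F true]]]

E
E or T
T or T
F or T
( E ) or T
( E or T ) or T
( E or T or T ) or T
( T or T or T ) or T
( F or T or T ) or T
( true or T or T ) or T
( true or F or T ) or T
( true or r or T ) or T
( true or r or F ) or T
( true or r or not F ) or T
( true or r or not not F ) or T
( true or r or not not r ) or T
( true or r or not not r ) or T and F
( true or r or not not r ) or F and F
( true or r or not not r ) or r and F
( true or r or not not r ) or r and true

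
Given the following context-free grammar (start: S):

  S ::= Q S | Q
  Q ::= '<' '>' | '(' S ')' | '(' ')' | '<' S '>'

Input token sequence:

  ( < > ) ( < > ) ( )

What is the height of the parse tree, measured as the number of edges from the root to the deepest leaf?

[S [Q ( [S [Q < >]] )] [S [Q ( [S [Q < >]] )] [S [Q ( )]]]]

5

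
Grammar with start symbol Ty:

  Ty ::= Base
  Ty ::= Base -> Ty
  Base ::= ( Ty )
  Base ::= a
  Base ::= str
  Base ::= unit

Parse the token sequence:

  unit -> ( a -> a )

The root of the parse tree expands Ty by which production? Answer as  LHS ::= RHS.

[Ty [Base unit] -> [Ty [Base ( [Ty [Base a] -> [Ty [Base a]]] )]]]

Ty ::= Base -> Ty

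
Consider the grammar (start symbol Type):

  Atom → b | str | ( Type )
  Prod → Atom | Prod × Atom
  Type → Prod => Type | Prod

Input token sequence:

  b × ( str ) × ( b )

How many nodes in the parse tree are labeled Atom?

[Type [Prod [Prod [Prod [Atom b]] × [Atom ( [Type [Prod [Atom str]]] )]] × [Atom ( [Type [Prod [Atom b]]] )]]]

5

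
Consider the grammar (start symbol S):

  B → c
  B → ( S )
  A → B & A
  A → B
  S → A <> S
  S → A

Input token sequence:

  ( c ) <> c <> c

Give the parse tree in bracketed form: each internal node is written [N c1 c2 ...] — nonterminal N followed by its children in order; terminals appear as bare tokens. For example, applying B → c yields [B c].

[S [A [B ( [S [A [B c]]] )]] <> [S [A [B c]] <> [S [A [B c]]]]]

S
A <> S
B <> S
( S ) <> S
( A ) <> S
( B ) <> S
( c ) <> S
( c ) <> A <> S
( c ) <> B <> S
( c ) <> c <> S
( c ) <> c <> A
( c ) <> c <> B
( c ) <> c <> c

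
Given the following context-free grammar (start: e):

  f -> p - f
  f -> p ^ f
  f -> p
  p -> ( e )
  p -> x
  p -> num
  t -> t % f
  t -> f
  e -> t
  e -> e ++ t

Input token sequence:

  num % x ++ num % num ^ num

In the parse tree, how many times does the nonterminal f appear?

5

[e [e [t [t [f [p num]]] % [f [p x]]]] ++ [t [t [f [p num]]] % [f [p num] ^ [f [p num]]]]]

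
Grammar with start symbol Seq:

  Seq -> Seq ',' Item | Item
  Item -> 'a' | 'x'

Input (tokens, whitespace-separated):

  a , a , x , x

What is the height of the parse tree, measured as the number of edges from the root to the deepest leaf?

[Seq [Seq [Seq [Seq [Item a]] , [Item a]] , [Item x]] , [Item x]]

5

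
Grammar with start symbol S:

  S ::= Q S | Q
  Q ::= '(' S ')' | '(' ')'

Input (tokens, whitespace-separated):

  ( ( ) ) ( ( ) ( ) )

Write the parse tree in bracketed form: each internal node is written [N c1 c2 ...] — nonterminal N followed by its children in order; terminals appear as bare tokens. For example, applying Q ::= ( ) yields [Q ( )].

S
Q S
( S ) S
( Q ) S
( ( ) ) S
( ( ) ) Q
( ( ) ) ( S )
( ( ) ) ( Q S )
( ( ) ) ( ( ) S )
( ( ) ) ( ( ) Q )
( ( ) ) ( ( ) ( ) )

[S [Q ( [S [Q ( )]] )] [S [Q ( [S [Q ( )] [S [Q ( )]]] )]]]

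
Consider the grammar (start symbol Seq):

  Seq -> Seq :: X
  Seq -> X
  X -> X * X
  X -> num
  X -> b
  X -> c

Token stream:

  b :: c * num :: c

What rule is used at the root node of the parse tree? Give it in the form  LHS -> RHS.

[Seq [Seq [Seq [X b]] :: [X [X c] * [X num]]] :: [X c]]

Seq -> Seq :: X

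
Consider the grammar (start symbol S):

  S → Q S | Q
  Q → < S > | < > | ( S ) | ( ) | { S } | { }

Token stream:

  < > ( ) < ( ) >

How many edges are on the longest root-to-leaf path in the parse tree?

6

[S [Q < >] [S [Q ( )] [S [Q < [S [Q ( )]] >]]]]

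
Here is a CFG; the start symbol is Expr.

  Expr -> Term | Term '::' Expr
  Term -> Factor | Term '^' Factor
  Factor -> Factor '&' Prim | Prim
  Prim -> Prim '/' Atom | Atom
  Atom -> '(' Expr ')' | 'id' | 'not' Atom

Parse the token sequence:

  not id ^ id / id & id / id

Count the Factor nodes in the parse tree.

[Expr [Term [Term [Factor [Prim [Atom not [Atom id]]]]] ^ [Factor [Factor [Prim [Prim [Atom id]] / [Atom id]]] & [Prim [Prim [Atom id]] / [Atom id]]]]]

3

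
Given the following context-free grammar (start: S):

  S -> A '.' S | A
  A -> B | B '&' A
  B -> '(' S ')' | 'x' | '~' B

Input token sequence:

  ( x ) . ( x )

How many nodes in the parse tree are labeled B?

[S [A [B ( [S [A [B x]]] )]] . [S [A [B ( [S [A [B x]]] )]]]]

4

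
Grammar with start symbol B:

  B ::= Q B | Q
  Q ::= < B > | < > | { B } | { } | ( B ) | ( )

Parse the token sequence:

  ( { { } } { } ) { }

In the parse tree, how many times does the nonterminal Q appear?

5

[B [Q ( [B [Q { [B [Q { }]] }] [B [Q { }]]] )] [B [Q { }]]]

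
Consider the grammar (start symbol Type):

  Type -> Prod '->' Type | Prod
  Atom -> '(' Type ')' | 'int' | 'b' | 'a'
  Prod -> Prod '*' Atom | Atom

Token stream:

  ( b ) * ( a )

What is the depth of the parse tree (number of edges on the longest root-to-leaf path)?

[Type [Prod [Prod [Atom ( [Type [Prod [Atom b]]] )]] * [Atom ( [Type [Prod [Atom a]]] )]]]

7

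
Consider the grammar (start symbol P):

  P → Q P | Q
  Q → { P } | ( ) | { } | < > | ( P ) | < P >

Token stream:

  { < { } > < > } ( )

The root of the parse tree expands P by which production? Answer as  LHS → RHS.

P → Q P

[P [Q { [P [Q < [P [Q { }]] >] [P [Q < >]]] }] [P [Q ( )]]]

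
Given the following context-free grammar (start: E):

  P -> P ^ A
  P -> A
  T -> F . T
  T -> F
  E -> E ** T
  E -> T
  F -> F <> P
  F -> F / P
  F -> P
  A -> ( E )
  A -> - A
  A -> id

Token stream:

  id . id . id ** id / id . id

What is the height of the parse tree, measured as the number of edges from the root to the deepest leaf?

8

[E [E [T [F [P [A id]]] . [T [F [P [A id]]] . [T [F [P [A id]]]]]]] ** [T [F [F [P [A id]]] / [P [A id]]] . [T [F [P [A id]]]]]]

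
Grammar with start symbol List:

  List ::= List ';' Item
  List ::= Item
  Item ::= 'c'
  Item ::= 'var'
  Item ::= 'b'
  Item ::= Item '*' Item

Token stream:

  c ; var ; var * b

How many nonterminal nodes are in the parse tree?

8

[List [List [List [Item c]] ; [Item var]] ; [Item [Item var] * [Item b]]]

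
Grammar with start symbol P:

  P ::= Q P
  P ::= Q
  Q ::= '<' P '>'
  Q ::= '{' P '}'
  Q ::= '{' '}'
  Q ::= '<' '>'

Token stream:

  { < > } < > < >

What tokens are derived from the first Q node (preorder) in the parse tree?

{ < > }

[P [Q { [P [Q < >]] }] [P [Q < >] [P [Q < >]]]]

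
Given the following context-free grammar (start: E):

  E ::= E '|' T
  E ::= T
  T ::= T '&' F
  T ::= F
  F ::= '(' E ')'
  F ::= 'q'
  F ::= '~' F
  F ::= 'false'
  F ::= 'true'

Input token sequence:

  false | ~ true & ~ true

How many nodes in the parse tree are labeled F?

5

[E [E [T [F false]]] | [T [T [F ~ [F true]]] & [F ~ [F true]]]]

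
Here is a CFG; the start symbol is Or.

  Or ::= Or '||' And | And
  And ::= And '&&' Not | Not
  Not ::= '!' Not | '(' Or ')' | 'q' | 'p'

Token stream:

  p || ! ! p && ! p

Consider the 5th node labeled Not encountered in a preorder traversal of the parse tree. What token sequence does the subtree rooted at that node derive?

! p

[Or [Or [And [Not p]]] || [And [And [Not ! [Not ! [Not p]]]] && [Not ! [Not p]]]]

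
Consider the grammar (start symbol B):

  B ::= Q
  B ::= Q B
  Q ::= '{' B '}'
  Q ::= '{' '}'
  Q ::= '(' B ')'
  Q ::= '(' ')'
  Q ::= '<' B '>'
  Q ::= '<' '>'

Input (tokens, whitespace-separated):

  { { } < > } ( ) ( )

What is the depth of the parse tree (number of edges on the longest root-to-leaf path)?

[B [Q { [B [Q { }] [B [Q < >]]] }] [B [Q ( )] [B [Q ( )]]]]

5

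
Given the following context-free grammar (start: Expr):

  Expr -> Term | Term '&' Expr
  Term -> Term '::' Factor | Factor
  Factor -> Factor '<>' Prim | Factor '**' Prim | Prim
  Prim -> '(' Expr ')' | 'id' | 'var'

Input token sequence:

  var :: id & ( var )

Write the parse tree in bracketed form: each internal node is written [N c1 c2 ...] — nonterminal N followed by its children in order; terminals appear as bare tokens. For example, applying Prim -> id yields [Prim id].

Expr
Term & Expr
Term :: Factor & Expr
Factor :: Factor & Expr
Prim :: Factor & Expr
var :: Factor & Expr
var :: Prim & Expr
var :: id & Expr
var :: id & Term
var :: id & Factor
var :: id & Prim
var :: id & ( Expr )
var :: id & ( Term )
var :: id & ( Factor )
var :: id & ( Prim )
var :: id & ( var )

[Expr [Term [Term [Factor [Prim var]]] :: [Factor [Prim id]]] & [Expr [Term [Factor [Prim ( [Expr [Term [Factor [Prim var]]]] )]]]]]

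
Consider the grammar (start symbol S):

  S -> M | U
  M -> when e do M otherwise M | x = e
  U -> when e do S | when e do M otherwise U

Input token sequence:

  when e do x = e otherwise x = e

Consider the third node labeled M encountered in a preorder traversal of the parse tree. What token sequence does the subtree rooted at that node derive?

[S [M when e do [M x = e] otherwise [M x = e]]]

x = e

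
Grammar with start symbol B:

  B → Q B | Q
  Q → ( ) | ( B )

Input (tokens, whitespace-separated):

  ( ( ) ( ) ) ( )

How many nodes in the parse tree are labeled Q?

[B [Q ( [B [Q ( )] [B [Q ( )]]] )] [B [Q ( )]]]

4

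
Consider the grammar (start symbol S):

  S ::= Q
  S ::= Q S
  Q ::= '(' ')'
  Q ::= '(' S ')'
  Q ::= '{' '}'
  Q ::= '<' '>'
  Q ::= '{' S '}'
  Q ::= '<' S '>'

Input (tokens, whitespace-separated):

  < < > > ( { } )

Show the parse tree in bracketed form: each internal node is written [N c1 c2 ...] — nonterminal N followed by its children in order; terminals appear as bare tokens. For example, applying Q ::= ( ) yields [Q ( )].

[S [Q < [S [Q < >]] >] [S [Q ( [S [Q { }]] )]]]

S
Q S
< S > S
< Q > S
< < > > S
< < > > Q
< < > > ( S )
< < > > ( Q )
< < > > ( { } )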